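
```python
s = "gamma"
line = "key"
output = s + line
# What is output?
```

Trace:
`s = "gamma"` → s = 'gamma'
`line = "key"` → line = 'key'
`output = s + line` → output = 'gammakey'
So output = 'gammakey'

Answer: 'gammakey'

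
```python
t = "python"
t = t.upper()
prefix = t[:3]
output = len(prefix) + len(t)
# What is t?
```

Trace:
`t = "python"` → t = 'python'
`t = t.upper()` → t = 'PYTHON'
`prefix = t[:3]` → prefix = 'PYT'
`output = len(prefix) + len(t)` → output = 9
So t = 'PYTHON'

Answer: 'PYTHON'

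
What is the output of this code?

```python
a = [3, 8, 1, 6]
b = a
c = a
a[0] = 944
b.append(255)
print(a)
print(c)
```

Key concept: multiple aliases.
Step by step:
`a = [3, 8, 1, 6]` → a = [3, 8, 1, 6]
`b = a` → b = [3, 8, 1, 6] (same object as a)
`c = a` → c = [3, 8, 1, 6] (same object as a, b)
`a[0] = 944` → a = [944, 8, 1, 6] (same object as b, c); b = [944, 8, 1, 6] (same object as a, c); c = [944, 8, 1, 6] (same object as a, b)
`b.append(255)` → a = [944, 8, 1, 6, 255] (same object as b, c); b = [944, 8, 1, 6, 255] (same object as a, c); c = [944, 8, 1, 6, 255] (same object as a, b)
`print(a)` → prints [944, 8, 1, 6, 255]
`print(c)` → prints [944, 8, 1, 6, 255]

Answer:
[944, 8, 1, 6, 255]
[944, 8, 1, 6, 255]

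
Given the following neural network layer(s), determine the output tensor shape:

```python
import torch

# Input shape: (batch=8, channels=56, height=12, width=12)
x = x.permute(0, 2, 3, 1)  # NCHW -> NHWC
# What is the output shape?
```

Input: (8, 56, 12, 12) -> Output: (8, 12, 12, 56)

Answer: (8, 12, 12, 56)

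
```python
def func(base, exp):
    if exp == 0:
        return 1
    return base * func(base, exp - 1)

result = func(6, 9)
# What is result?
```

func(6, 9) = 6 * 6 * 6 * 6 * 6 * 6 * 6 * 6 * 6 = 10077696

Answer: 10077696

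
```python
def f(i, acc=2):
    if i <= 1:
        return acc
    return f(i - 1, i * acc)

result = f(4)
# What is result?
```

Accumulator trace (n, acc): (4, 2) -> (3, 8) -> (2, 24) -> (1, 48) -> return 48

Answer: 48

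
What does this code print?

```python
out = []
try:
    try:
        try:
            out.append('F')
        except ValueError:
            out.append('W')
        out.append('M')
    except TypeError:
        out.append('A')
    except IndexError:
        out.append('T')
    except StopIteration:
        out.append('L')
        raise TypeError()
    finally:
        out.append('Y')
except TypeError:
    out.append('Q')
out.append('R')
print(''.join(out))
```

Execution trace: 'F' (inner try body, no exception) → 'M' (try body, no exception) → 'Y' (finally) → 'R' (after the try/except). Output: FMYR

Answer: FMYR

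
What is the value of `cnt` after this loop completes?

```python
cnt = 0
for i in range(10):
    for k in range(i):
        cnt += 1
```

Triangle number: 0+1+2+...+9
`cnt` takes the values: 0 → 1 → 2 → 3 → 4 → 5 → 6 → 7 → 8 → 9 → 10 → 11 → 12 → 13 → 14 → 15 → 16 → 17 → 18 → 19 → 20 → 21 → 22 → 23 → 24 → 25 → 26 → 27 → 28 → 29 → … → 41 → 42 → 43 → 44 → 45

Answer: 45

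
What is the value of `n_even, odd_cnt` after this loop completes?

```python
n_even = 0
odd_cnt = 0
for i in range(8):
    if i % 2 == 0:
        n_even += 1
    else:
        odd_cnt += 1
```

Count evens and odds in range(8)
`n_even, odd_cnt` takes the values: (0, 0) → (1, 0) → (1, 1) → (2, 1) → (2, 2) → (3, 2) → (3, 3) → (4, 3) → (4, 4)

Answer: 4, 4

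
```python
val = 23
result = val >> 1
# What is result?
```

Trace:
`val = 23` → val = 23
`result = val >> 1` → result = 11
So result = 11

Answer: 11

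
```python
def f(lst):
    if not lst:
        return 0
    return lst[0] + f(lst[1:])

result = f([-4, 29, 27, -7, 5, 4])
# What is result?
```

(-4) + 29 + 27 + (-7) + 5 + 4 + 0 = 54

Answer: 54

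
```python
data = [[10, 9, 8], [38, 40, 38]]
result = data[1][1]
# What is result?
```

Trace:
`data = [[10, 9, 8], [38, 40, 38]]` → data = [[10, 9, 8], [38, 40, 38]]
`result = data[1][1]` → result = 40
So result = 40

Answer: 40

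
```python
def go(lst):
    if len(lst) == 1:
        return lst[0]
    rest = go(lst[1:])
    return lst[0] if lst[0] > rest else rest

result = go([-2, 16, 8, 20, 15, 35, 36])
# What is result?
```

Recursive max over [-2, 16, 8, 20, 15, 35, 36] = 36

Answer: 36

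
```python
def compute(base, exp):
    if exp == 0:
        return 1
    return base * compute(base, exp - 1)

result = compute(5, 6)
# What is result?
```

compute(5, 6) = 5 * 5 * 5 * 5 * 5 * 5 = 15625

Answer: 15625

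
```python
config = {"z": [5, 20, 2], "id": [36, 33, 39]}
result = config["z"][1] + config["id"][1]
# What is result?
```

Trace:
`config = {"z": [5, 20, 2], "id": [36, 33, 39]}` → config = {'z': [5, 20, 2], 'id': [36, 33, 39]}
`result = config["z"][1] + config["id"][1]` → result = 53
So result = 53

Answer: 53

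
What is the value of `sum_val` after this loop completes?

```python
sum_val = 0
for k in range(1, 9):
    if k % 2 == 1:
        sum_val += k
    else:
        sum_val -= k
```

Add odd, subtract even
`sum_val` takes the values: 0 → 1 → -1 → 2 → -2 → 3 → -3 → 4 → -4

Answer: -4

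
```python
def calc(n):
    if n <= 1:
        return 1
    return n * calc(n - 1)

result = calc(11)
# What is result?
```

calc(11) = 11 * 10 * 9 * 8 * 7 * 6 * 5 * 4 * 3 * 2 * 1 = 39916800

Answer: 39916800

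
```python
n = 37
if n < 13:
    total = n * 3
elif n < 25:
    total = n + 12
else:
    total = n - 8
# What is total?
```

Trace:
`n = 37` → n = 37
`if n < 13: ...` → n < 13 is False, n < 25 is False, take else branch → total = 29
So total = 29

Answer: 29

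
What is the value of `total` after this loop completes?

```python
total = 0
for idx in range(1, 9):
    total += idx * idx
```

Sum of squares 1² to 8² = 204
`total` takes the values: 0 → 1 → 5 → 14 → 30 → 55 → 91 → 140 → 204

Answer: 204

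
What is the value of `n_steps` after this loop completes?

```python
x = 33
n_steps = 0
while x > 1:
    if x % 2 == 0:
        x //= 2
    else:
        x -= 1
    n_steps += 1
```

Steps to reduce 33 to 1
`n_steps` takes the values: 0 → 1 → 2 → 3 → 4 → 5 → 6

Answer: 6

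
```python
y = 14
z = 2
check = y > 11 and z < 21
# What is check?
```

Trace:
`y = 14` → y = 14
`z = 2` → z = 2
`check = y > 11 and z < 21` → check = True
So check = True

Answer: True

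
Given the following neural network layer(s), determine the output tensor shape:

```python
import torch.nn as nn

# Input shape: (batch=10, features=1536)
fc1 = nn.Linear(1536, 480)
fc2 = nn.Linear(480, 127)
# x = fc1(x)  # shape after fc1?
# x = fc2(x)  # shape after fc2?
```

Input: (10, 1536) -> after fc1: (10, 480) -> Output: (10, 127)

Answer: (10, 127)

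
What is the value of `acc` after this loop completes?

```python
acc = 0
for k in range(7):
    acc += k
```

Sum of 0 to 6 = 21
`acc` takes the values: 0 → 1 → 3 → 6 → 10 → 15 → 21

Answer: 21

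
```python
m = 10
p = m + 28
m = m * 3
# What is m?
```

Trace:
`m = 10` → m = 10
`p = m + 28` → p = 38
`m = m * 3` → m = 30
So m = 30

Answer: 30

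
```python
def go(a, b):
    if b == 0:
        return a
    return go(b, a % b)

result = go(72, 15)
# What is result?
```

go(72, 15) -> go(15, 12) -> go(12, 3) -> go(3, 0) -> 3

Answer: 3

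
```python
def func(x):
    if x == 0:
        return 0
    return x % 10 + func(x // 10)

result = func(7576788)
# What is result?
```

Sum of digits of 7576788: 8 + 8 + 7 + 6 + 7 + 5 + 7 = 48

Answer: 48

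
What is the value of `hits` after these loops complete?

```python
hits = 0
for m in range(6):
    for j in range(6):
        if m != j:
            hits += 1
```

6² - 6 (exclude diagonal)
`hits` takes the values: 0 → 1 → 2 → 3 → 4 → 5 → 6 → 7 → 8 → 9 → 10 → 11 → 12 → 13 → 14 → 15 → 16 → 17 → 18 → 19 → 20 → 21 → 22 → 23 → 24 → 25 → 26 → 27 → 28 → 29 → 30

Answer: 30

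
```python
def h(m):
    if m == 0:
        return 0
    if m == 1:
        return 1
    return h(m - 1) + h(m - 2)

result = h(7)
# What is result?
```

Build up from base cases: h(0)=0, h(1)=1, h(2)=1, h(3)=2, h(4)=3, h(5)=5, h(6)=8, ..., h(7)=13

Answer: 13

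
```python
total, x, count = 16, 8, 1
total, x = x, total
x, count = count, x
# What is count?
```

Trace:
`total, x, count = 16, 8, 1` → total = 16; x = 8; count = 1
`total, x = x, total` → total = 8; x = 16
`x, count = count, x` → x = 1; count = 16
So count = 16

Answer: 16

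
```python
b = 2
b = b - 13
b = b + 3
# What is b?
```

Trace:
`b = 2` → b = 2
`b = b - 13` → b = -11
`b = b + 3` → b = -8
So b = -8

Answer: -8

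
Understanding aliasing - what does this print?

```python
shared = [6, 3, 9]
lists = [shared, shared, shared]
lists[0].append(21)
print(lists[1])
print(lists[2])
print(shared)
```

Key concept: list of same reference.
Step by step:
`shared = [6, 3, 9]` → shared = [6, 3, 9]
`lists = [shared, shared, shared]` → lists = [[6, 3, 9], [6, 3, 9], [6, 3, 9]]
`lists[0].append(21)` → shared = [6, 3, 9, 21]; lists = [[6, 3, 9, 21], [6, 3, 9, 21], [6, 3, 9, 21]]
`print(lists[1])` → prints [6, 3, 9, 21]
`print(lists[2])` → prints [6, 3, 9, 21]
`print(shared)` → prints [6, 3, 9, 21]

Answer:
[6, 3, 9, 21]
[6, 3, 9, 21]
[6, 3, 9, 21]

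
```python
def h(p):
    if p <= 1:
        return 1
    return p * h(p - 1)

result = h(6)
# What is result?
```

h(6) = 6 * 5 * 4 * 3 * 2 * 1 = 720

Answer: 720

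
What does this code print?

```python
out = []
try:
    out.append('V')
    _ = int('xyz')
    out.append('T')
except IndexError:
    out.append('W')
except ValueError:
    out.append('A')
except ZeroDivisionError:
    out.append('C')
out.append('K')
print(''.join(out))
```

Execution trace: 'V' (try body) → 'A' (except ValueError) → 'K' (after the try/except). Output: VAK

Answer: VAK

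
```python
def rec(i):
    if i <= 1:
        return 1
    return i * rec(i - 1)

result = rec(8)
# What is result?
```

rec(8) = 8 * 7 * 6 * 5 * 4 * 3 * 2 * 1 = 40320

Answer: 40320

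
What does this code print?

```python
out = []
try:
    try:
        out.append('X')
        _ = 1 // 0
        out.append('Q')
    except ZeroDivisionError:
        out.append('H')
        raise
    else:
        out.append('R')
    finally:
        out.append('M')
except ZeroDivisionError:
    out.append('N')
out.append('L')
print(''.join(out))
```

Execution trace: 'X' (inner try body) → 'H' (inner except ZeroDivisionError) → 'M' (inner finally) → 'N' (outer except ZeroDivisionError) → 'L' (after the try/except). Output: XHMNL

Answer: XHMNL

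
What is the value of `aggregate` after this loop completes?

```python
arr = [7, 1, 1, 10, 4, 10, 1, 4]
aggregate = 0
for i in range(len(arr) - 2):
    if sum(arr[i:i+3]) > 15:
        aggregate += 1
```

Count windows with sum > 15
`aggregate` takes the values: 0 → 1

Answer: 1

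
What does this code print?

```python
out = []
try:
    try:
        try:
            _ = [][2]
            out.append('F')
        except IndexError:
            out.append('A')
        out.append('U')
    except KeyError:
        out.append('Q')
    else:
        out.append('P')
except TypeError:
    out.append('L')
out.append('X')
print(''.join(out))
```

Execution trace: 'A' (inner except IndexError) → 'U' (try body, no exception) → 'P' (else) → 'X' (after the try/except). Output: AUPX

Answer: AUPX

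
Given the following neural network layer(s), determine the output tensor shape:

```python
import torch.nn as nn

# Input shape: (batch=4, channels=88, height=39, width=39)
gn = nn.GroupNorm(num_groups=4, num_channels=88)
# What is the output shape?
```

Input: (4, 88, 39, 39) -> Output: (4, 88, 39, 39)

Answer: (4, 88, 39, 39)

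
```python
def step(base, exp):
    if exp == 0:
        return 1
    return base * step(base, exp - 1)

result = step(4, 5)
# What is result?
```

step(4, 5) = 4 * 4 * 4 * 4 * 4 = 1024

Answer: 1024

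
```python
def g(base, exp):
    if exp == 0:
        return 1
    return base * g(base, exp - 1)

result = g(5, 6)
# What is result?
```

g(5, 6) = 5 * 5 * 5 * 5 * 5 * 5 = 15625

Answer: 15625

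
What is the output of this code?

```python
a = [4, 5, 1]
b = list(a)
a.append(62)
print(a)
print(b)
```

Key concept: list() constructor creates copy.
Step by step:
`a = [4, 5, 1]` → a = [4, 5, 1]
`b = list(a)` → b = [4, 5, 1]
`a.append(62)` → a = [4, 5, 1, 62]
`print(a)` → prints [4, 5, 1, 62]
`print(b)` → prints [4, 5, 1]

Answer:
[4, 5, 1, 62]
[4, 5, 1]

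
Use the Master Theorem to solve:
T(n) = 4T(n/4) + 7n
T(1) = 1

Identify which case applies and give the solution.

a=4, b=4, f(n)=7n. log_4(4) = 1. Since c=1 = 1, Case 2 applies: T(n) = Θ(n^log_b(a) · log n) = O(n log n).

Answer: O(n log n) - Case 2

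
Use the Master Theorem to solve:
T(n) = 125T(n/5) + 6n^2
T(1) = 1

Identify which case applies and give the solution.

a=125, b=5, f(n)=6n^2. log_5(125) = 3. Since c=2 < 3, Case 1 applies: T(n) = Θ(n^log_b(a)) = O(n^3).

Answer: O(n^3) - Case 1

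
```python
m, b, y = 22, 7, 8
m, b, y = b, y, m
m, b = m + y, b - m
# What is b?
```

Trace:
`m, b, y = 22, 7, 8` → m = 22; b = 7; y = 8
`m, b, y = b, y, m` → m = 7; b = 8; y = 22
`m, b = m + y, b - m` → m = 29; b = 1
So b = 1

Answer: 1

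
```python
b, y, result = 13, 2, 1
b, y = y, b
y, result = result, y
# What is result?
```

Trace:
`b, y, result = 13, 2, 1` → b = 13; y = 2; result = 1
`b, y = y, b` → b = 2; y = 13
`y, result = result, y` → y = 1; result = 13
So result = 13

Answer: 13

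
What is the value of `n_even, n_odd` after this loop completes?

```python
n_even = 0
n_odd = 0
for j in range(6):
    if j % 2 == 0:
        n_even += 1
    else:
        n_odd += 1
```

Count evens and odds in range(6)
`n_even, n_odd` takes the values: (0, 0) → (1, 0) → (1, 1) → (2, 1) → (2, 2) → (3, 2) → (3, 3)

Answer: 3, 3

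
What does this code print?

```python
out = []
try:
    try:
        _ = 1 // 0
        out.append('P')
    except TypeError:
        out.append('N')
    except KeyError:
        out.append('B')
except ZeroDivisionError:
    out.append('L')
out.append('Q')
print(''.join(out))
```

Execution trace: 'L' (outer except ZeroDivisionError) → 'Q' (after the try/except). Output: LQ

Answer: LQ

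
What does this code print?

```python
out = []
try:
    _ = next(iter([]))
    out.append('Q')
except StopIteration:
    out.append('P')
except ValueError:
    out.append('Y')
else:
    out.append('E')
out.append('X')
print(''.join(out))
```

Execution trace: 'P' (except StopIteration) → 'X' (after the try/except). Output: PX

Answer: PX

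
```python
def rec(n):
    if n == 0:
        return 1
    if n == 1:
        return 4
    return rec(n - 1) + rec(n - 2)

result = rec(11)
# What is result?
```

Build up from base cases: rec(0)=1, rec(1)=4, rec(2)=5, rec(3)=9, rec(4)=14, rec(5)=23, rec(6)=37, ..., rec(11)=411

Answer: 411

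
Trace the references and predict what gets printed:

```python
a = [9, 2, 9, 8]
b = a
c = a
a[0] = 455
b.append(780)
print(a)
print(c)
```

Key concept: multiple aliases.
Step by step:
`a = [9, 2, 9, 8]` → a = [9, 2, 9, 8]
`b = a` → b = [9, 2, 9, 8] (same object as a)
`c = a` → c = [9, 2, 9, 8] (same object as a, b)
`a[0] = 455` → a = [455, 2, 9, 8] (same object as b, c); b = [455, 2, 9, 8] (same object as a, c); c = [455, 2, 9, 8] (same object as a, b)
`b.append(780)` → a = [455, 2, 9, 8, 780] (same object as b, c); b = [455, 2, 9, 8, 780] (same object as a, c); c = [455, 2, 9, 8, 780] (same object as a, b)
`print(a)` → prints [455, 2, 9, 8, 780]
`print(c)` → prints [455, 2, 9, 8, 780]

Answer:
[455, 2, 9, 8, 780]
[455, 2, 9, 8, 780]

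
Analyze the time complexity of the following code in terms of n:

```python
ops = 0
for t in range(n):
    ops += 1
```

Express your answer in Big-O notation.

Each loop level contributes: n. Multiplying the contributions gives O(n).

Answer: O(n)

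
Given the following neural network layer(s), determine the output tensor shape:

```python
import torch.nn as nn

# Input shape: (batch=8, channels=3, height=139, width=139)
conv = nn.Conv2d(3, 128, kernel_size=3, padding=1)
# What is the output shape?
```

Input: (8, 3, 139, 139) -> Output: (8, 128, 139, 139)

Answer: (8, 128, 139, 139)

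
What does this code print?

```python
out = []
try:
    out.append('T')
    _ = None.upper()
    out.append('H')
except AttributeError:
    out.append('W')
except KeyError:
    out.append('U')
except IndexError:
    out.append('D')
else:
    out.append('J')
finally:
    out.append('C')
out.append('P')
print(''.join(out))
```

Execution trace: 'T' (try body) → 'W' (except AttributeError) → 'C' (finally) → 'P' (after the try/except). Output: TWCP

Answer: TWCP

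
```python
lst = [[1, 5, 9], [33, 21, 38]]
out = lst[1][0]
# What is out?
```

Trace:
`lst = [[1, 5, 9], [33, 21, 38]]` → lst = [[1, 5, 9], [33, 21, 38]]
`out = lst[1][0]` → out = 33
So out = 33

Answer: 33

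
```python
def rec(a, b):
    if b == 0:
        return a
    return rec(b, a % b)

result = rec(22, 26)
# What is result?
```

rec(22, 26) -> rec(26, 22) -> rec(22, 4) -> rec(4, 2) -> rec(2, 0) -> 2

Answer: 2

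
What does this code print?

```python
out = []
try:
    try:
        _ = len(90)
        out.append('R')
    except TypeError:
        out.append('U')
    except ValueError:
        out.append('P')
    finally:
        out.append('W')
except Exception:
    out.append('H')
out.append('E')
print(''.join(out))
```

Execution trace: 'U' (inner except TypeError) → 'W' (inner finally) → 'E' (after the try/except). Output: UWE

Answer: UWE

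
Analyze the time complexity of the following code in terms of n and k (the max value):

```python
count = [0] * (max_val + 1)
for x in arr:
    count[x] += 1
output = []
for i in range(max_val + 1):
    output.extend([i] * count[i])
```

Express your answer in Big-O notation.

This is Counting sort (k = max value). Time complexity: O(n + k).

Answer: O(n + k)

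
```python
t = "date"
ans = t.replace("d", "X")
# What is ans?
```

Trace:
`t = "date"` → t = 'date'
`ans = t.replace("d", "X")` → ans = 'Xate'
So ans = 'Xate'

Answer: 'Xate'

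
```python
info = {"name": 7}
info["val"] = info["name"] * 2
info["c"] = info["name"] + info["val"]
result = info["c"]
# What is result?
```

Trace:
`info = {"name": 7}` → info = {'name': 7}
`info["val"] = info["name"] * 2` → info = {'name': 7, 'val': 14}
`info["c"] = info["name"] + info["val"]` → info = {'name': 7, 'val': 14, 'c': 21}
`result = info["c"]` → result = 21
So result = 21

Answer: 21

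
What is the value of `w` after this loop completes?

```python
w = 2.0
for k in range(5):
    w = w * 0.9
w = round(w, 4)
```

Exponential decay: 2.0 * 0.9^5
`w` takes the values: 2.0 → 1.8 → 1.62 → 1.458 → 1.3122 → 1.18098 → 1.181

Answer: 1.181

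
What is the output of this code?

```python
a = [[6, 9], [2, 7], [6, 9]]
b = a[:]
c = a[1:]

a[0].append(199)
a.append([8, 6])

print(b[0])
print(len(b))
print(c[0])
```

Key concept: slice with nested mutation.
Step by step:
`a = [[6, 9], [2, 7], [6, 9]]` → a = [[6, 9], [2, 7], [6, 9]]
`b = a[:]` → b = [[6, 9], [2, 7], [6, 9]]
`c = a[1:]` → c = [[2, 7], [6, 9]]
`a[0].append(199)` → a = [[6, 9, 199], [2, 7], [6, 9]]; b = [[6, 9, 199], [2, 7], [6, 9]]
`a.append([8, 6])` → a = [[6, 9, 199], [2, 7], [6, 9], [8, 6]]
`print(b[0])` → prints [6, 9, 199]
`print(len(b))` → prints 3
`print(c[0])` → prints [2, 7]

Answer:
[6, 9, 199]
3
[2, 7]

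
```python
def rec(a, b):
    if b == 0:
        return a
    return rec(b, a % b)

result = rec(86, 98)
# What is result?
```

rec(86, 98) -> rec(98, 86) -> rec(86, 12) -> rec(12, 2) -> rec(2, 0) -> 2

Answer: 2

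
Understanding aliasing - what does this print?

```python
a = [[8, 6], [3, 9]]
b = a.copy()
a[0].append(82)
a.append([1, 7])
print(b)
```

Key concept: shallow copy with nested lists.
Step by step:
`a = [[8, 6], [3, 9]]` → a = [[8, 6], [3, 9]]
`b = a.copy()` → b = [[8, 6], [3, 9]]
`a[0].append(82)` → a = [[8, 6, 82], [3, 9]]; b = [[8, 6, 82], [3, 9]]
`a.append([1, 7])` → a = [[8, 6, 82], [3, 9], [1, 7]]
`print(b)` → prints [[8, 6, 82], [3, 9]]

Answer: [[8, 6, 82], [3, 9]]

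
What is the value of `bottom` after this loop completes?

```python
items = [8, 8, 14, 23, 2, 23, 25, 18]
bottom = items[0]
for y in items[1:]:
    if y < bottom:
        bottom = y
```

Minimum of [8, 8, 14, 23, 2, 23, 25, 18]
`bottom` takes the values: 8 → 2

Answer: 2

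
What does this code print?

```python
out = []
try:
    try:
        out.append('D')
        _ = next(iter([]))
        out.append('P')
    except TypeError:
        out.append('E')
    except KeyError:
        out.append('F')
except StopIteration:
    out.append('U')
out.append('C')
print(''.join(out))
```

Execution trace: 'D' (try body) → 'U' (outer except StopIteration) → 'C' (after the try/except). Output: DUC

Answer: DUC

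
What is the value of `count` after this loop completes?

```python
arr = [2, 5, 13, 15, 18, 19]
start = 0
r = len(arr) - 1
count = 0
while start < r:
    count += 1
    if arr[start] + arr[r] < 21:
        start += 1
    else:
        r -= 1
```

Steps to find pair summing to 21
`count` takes the values: 0 → 1 → 2 → 3 → 4 → 5

Answer: 5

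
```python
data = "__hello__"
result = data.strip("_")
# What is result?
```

Trace:
`data = "__hello__"` → data = '__hello__'
`result = data.strip("_")` → result = 'hello'
So result = 'hello'

Answer: 'hello'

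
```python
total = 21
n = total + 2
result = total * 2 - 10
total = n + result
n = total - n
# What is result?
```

Trace:
`total = 21` → total = 21
`n = total + 2` → n = 23
`result = total * 2 - 10` → result = 32
`total = n + result` → total = 55
`n = total - n` → n = 32
So result = 32

Answer: 32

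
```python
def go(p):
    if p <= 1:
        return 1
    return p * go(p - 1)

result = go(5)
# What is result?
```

go(5) = 5 * 4 * 3 * 2 * 1 = 120

Answer: 120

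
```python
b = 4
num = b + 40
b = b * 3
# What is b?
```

Trace:
`b = 4` → b = 4
`num = b + 40` → num = 44
`b = b * 3` → b = 12
So b = 12

Answer: 12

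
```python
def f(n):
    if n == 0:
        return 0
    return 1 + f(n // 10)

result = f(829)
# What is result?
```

Count of digits of 829: 3

Answer: 3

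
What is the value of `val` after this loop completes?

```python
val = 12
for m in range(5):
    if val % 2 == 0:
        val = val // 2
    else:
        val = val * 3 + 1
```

Collatz-style transformation from 12
`val` takes the values: 12 → 6 → 3 → 10 → 5 → 16

Answer: 16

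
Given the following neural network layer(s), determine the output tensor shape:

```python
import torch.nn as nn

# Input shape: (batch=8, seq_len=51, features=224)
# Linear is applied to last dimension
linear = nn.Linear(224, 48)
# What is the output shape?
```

Input: (8, 51, 224) -> Output: (8, 51, 48)

Answer: (8, 51, 48)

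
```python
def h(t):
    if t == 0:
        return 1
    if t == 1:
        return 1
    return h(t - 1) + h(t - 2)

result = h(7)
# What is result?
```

Build up from base cases: h(0)=1, h(1)=1, h(2)=2, h(3)=3, h(4)=5, h(5)=8, h(6)=13, ..., h(7)=21

Answer: 21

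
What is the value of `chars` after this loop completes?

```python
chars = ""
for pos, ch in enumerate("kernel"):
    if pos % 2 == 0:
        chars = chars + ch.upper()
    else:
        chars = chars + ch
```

Uppercase even positions in 'kernel'
`chars` takes the values: "" → "K" → "Ke" → "KeR" → "KeRn" → "KeRnE" → "KeRnEl"

Answer: "KeRnEl"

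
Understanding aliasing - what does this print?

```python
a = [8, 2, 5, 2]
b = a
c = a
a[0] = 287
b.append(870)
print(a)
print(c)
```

Key concept: multiple aliases.
Step by step:
`a = [8, 2, 5, 2]` → a = [8, 2, 5, 2]
`b = a` → b = [8, 2, 5, 2] (same object as a)
`c = a` → c = [8, 2, 5, 2] (same object as a, b)
`a[0] = 287` → a = [287, 2, 5, 2] (same object as b, c); b = [287, 2, 5, 2] (same object as a, c); c = [287, 2, 5, 2] (same object as a, b)
`b.append(870)` → a = [287, 2, 5, 2, 870] (same object as b, c); b = [287, 2, 5, 2, 870] (same object as a, c); c = [287, 2, 5, 2, 870] (same object as a, b)
`print(a)` → prints [287, 2, 5, 2, 870]
`print(c)` → prints [287, 2, 5, 2, 870]

Answer:
[287, 2, 5, 2, 870]
[287, 2, 5, 2, 870]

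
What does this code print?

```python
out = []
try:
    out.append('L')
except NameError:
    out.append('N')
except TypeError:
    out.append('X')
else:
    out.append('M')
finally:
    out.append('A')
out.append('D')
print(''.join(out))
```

Execution trace: 'L' (try body, no exception) → 'M' (else) → 'A' (finally) → 'D' (after the try/except). Output: LMAD

Answer: LMAD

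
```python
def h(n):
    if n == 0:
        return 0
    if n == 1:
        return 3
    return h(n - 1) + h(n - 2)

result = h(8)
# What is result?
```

Build up from base cases: h(0)=0, h(1)=3, h(2)=3, h(3)=6, h(4)=9, h(5)=15, h(6)=24, ..., h(8)=63

Answer: 63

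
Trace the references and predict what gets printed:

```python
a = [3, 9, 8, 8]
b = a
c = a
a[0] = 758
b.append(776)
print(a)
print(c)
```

Key concept: multiple aliases.
Step by step:
`a = [3, 9, 8, 8]` → a = [3, 9, 8, 8]
`b = a` → b = [3, 9, 8, 8] (same object as a)
`c = a` → c = [3, 9, 8, 8] (same object as a, b)
`a[0] = 758` → a = [758, 9, 8, 8] (same object as b, c); b = [758, 9, 8, 8] (same object as a, c); c = [758, 9, 8, 8] (same object as a, b)
`b.append(776)` → a = [758, 9, 8, 8, 776] (same object as b, c); b = [758, 9, 8, 8, 776] (same object as a, c); c = [758, 9, 8, 8, 776] (same object as a, b)
`print(a)` → prints [758, 9, 8, 8, 776]
`print(c)` → prints [758, 9, 8, 8, 776]

Answer:
[758, 9, 8, 8, 776]
[758, 9, 8, 8, 776]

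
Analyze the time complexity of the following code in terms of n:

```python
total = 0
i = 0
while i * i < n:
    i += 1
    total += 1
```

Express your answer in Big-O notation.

Each loop level contributes: √n. Multiplying the contributions gives O(√n).

Answer: O(√n)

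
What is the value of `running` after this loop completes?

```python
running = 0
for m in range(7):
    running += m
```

Sum of 0 to 6 = 21
`running` takes the values: 0 → 1 → 3 → 6 → 10 → 15 → 21

Answer: 21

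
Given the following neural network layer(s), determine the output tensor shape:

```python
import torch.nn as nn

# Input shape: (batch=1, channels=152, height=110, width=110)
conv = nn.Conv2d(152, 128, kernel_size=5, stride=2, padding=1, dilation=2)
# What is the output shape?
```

Input: (1, 152, 110, 110) -> Output: (1, 128, 52, 52)

Answer: (1, 128, 52, 52)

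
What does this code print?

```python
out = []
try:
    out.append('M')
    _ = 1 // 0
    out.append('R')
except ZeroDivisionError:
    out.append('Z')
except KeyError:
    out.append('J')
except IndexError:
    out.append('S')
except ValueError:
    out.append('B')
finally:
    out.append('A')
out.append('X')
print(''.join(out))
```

Execution trace: 'M' (try body) → 'Z' (except ZeroDivisionError) → 'A' (finally) → 'X' (after the try/except). Output: MZAX

Answer: MZAX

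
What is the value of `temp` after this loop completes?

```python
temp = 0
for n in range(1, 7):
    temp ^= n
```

XOR of 1 to 6
`temp` takes the values: 0 → 1 → 3 → 0 → 4 → 1 → 7

Answer: 7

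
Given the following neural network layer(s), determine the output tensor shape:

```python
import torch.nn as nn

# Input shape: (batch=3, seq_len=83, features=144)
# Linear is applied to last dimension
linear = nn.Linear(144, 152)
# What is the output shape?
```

Input: (3, 83, 144) -> Output: (3, 83, 152)

Answer: (3, 83, 152)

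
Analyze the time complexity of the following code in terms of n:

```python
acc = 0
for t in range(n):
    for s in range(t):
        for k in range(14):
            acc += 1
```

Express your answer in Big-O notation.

Each loop level contributes: n × n × 1. Multiplying the contributions gives O(n^2).

Answer: O(n^2)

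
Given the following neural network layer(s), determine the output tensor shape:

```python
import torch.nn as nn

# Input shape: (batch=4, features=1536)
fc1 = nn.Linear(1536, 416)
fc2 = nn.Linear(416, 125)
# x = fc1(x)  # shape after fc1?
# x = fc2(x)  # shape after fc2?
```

Input: (4, 1536) -> after fc1: (4, 416) -> Output: (4, 125)

Answer: (4, 125)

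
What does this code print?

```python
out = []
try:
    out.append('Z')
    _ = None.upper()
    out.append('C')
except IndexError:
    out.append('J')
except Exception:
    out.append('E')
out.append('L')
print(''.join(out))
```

Execution trace: 'Z' (try body) → 'E' (except Exception) → 'L' (after the try/except). Output: ZEL

Answer: ZEL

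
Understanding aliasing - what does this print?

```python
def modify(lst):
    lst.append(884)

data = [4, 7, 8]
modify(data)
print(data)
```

Key concept: function modifies passed list.
Step by step:
`data = [4, 7, 8]` → data = [4, 7, 8]
`modify(data)` → data = [4, 7, 8, 884]
`print(data)` → prints [4, 7, 8, 884]

Answer: [4, 7, 8, 884]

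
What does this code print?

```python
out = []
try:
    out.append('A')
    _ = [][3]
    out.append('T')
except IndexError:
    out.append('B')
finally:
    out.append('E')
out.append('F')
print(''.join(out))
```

Execution trace: 'A' (try body) → 'B' (except IndexError) → 'E' (finally) → 'F' (after the try/except). Output: ABEF

Answer: ABEF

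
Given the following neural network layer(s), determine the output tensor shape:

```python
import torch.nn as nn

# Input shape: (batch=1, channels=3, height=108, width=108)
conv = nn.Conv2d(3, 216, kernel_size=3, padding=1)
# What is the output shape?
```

Input: (1, 3, 108, 108) -> Output: (1, 216, 108, 108)

Answer: (1, 216, 108, 108)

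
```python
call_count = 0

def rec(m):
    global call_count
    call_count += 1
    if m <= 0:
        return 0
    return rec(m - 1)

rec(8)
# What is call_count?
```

Linear recursion stepping by 1: 9 calls from m=8 down to ≤0.

Answer: 9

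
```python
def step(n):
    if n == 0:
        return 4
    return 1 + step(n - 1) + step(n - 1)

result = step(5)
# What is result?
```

step(n) = 1 + 2·step(n-1), step(0)=4. Closed form: (4+1)·2^5 - 1 = 159.

Answer: 159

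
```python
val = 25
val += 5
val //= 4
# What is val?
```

Trace:
`val = 25` → val = 25
`val += 5` → val = 30
`val //= 4` → val = 7
So val = 7

Answer: 7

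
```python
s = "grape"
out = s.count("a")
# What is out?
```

Trace:
`s = "grape"` → s = 'grape'
`out = s.count("a")` → out = 1
So out = 1

Answer: 1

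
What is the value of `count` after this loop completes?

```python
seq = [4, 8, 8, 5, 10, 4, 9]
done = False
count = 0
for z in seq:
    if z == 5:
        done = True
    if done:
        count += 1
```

Count elements after first 5 in [4, 8, 8, 5, 10, 4, 9]
`count` takes the values: 0 → 1 → 2 → 3 → 4

Answer: 4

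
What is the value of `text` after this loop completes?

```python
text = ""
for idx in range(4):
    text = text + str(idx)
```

Concatenate digits 0 to 3
`text` takes the values: "" → "0" → "01" → "012" → "0123"

Answer: "0123"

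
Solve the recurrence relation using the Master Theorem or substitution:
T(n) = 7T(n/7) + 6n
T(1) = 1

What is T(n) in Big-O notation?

By Master Theorem: a=7, b=7, f(n)=6n. Since log_7(7) = 1 and f(n) = Θ(n^1), Case 2 applies. T(n) = O(n log n).

Answer: O(n log n)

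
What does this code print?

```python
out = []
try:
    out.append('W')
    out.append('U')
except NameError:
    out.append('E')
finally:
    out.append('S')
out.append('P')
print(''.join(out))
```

Execution trace: 'W' (try body) → 'U' (try body, no exception) → 'S' (finally) → 'P' (after the try/except). Output: WUSP

Answer: WUSP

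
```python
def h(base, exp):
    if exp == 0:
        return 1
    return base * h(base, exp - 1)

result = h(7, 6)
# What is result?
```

h(7, 6) = 7 * 7 * 7 * 7 * 7 * 7 = 117649

Answer: 117649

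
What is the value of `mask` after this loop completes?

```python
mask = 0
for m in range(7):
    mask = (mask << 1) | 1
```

Build 7 consecutive 1-bits: 0b1111111
`mask` takes the values: 0 → 1 → 3 → 7 → 15 → 31 → 63 → 127

Answer: 127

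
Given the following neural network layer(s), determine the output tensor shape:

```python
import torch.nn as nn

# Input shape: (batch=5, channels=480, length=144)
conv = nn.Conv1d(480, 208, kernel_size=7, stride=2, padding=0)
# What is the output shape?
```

Input: (5, 480, 144) -> Output: (5, 208, 69)

Answer: (5, 208, 69)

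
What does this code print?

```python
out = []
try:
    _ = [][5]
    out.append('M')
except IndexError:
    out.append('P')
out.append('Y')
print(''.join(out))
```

Execution trace: 'P' (except IndexError) → 'Y' (after the try/except). Output: PY

Answer: PY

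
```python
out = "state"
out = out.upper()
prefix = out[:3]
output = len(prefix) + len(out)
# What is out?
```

Trace:
`out = "state"` → out = 'state'
`out = out.upper()` → out = 'STATE'
`prefix = out[:3]` → prefix = 'STA'
`output = len(prefix) + len(out)` → output = 8
So out = 'STATE'

Answer: 'STATE'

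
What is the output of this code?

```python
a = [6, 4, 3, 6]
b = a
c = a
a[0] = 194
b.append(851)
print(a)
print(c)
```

Key concept: multiple aliases.
Step by step:
`a = [6, 4, 3, 6]` → a = [6, 4, 3, 6]
`b = a` → b = [6, 4, 3, 6] (same object as a)
`c = a` → c = [6, 4, 3, 6] (same object as a, b)
`a[0] = 194` → a = [194, 4, 3, 6] (same object as b, c); b = [194, 4, 3, 6] (same object as a, c); c = [194, 4, 3, 6] (same object as a, b)
`b.append(851)` → a = [194, 4, 3, 6, 851] (same object as b, c); b = [194, 4, 3, 6, 851] (same object as a, c); c = [194, 4, 3, 6, 851] (same object as a, b)
`print(a)` → prints [194, 4, 3, 6, 851]
`print(c)` → prints [194, 4, 3, 6, 851]

Answer:
[194, 4, 3, 6, 851]
[194, 4, 3, 6, 851]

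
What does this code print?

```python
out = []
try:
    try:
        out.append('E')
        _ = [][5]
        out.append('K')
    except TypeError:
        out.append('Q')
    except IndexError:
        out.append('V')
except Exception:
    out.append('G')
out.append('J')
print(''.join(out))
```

Execution trace: 'E' (inner try body) → 'V' (inner except IndexError) → 'J' (after the try/except). Output: EVJ

Answer: EVJ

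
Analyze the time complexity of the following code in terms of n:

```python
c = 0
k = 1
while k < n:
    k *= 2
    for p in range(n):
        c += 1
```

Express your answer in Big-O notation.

Each loop level contributes: log n × n. Multiplying the contributions gives O(n log n).

Answer: O(n log n)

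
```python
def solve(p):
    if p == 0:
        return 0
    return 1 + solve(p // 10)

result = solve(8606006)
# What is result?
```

Count of digits of 8606006: 7

Answer: 7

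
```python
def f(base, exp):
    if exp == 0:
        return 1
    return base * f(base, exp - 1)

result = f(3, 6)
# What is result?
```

f(3, 6) = 3 * 3 * 3 * 3 * 3 * 3 = 729

Answer: 729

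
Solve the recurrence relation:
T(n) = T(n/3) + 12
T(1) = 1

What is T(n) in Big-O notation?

Each step divides n by 3 and adds 12. After log_3(n) steps we reach T(1)=1. So T(n) = 12·log_3(n) + 1 = O(log n).

Answer: O(log n)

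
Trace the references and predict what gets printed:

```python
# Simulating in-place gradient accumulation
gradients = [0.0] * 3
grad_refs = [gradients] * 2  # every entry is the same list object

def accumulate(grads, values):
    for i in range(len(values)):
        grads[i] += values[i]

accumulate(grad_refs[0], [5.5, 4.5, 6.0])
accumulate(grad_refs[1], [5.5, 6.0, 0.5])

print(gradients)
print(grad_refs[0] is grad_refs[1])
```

Key concept: gradient accumulation aliasing.
Step by step:
`gradients = [0.0] * 3` → gradients = [0.0, 0.0, 0.0]
`grad_refs = [gradients] * 2` → grad_refs = [[0.0, 0.0, 0.0], [0.0, 0.0, 0.0]]
`accumulate(grad_refs[0], [5.5, 4.5, 6.0])` → gradients = [5.5, 4.5, 6.0]; grad_refs = [[5.5, 4.5, 6.0], [5.5, 4.5, 6.0]]
`accumulate(grad_refs[1], [5.5, 6.0, 0.5])` → gradients = [11.0, 10.5, 6.5]; grad_refs = [[11.0, 10.5, 6.5], [11.0, 10.5, 6.5]]
`print(gradients)` → prints [11.0, 10.5, 6.5]
`print(grad_refs[0] is grad_refs[1])` → prints True

Answer:
[11.0, 10.5, 6.5]
True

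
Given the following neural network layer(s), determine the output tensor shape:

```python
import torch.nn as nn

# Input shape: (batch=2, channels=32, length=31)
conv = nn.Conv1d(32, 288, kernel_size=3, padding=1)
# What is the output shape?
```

Input: (2, 32, 31) -> Output: (2, 288, 31)

Answer: (2, 288, 31)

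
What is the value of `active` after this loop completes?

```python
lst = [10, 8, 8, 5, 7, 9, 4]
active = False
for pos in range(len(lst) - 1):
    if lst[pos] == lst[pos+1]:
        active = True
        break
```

Check consecutive duplicates in [10, 8, 8, 5, 7, 9, 4]
`active` takes the values: False → True

Answer: True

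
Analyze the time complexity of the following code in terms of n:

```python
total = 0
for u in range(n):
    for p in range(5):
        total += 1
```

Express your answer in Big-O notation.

Each loop level contributes: n × 1. Multiplying the contributions gives O(n).

Answer: O(n)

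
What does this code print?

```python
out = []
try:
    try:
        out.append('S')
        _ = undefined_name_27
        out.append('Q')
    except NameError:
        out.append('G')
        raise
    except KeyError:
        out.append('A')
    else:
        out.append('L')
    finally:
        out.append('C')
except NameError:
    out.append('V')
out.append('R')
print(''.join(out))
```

Execution trace: 'S' (inner try body) → 'G' (inner except NameError) → 'C' (inner finally) → 'V' (outer except NameError) → 'R' (after the try/except). Output: SGCVR

Answer: SGCVR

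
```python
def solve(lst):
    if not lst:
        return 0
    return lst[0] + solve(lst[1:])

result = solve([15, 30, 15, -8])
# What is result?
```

15 + 30 + 15 + (-8) + 0 = 52

Answer: 52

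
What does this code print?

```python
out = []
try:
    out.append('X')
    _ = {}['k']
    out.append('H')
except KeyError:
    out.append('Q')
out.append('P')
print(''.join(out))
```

Execution trace: 'X' (try body) → 'Q' (except KeyError) → 'P' (after the try/except). Output: XQP

Answer: XQP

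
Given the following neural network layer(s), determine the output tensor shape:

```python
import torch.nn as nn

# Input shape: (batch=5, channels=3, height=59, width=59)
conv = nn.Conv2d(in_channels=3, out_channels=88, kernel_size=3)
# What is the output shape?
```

Input: (5, 3, 59, 59) -> Output: (5, 88, 57, 57)

Answer: (5, 88, 57, 57)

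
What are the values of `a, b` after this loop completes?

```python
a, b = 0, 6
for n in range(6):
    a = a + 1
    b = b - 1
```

a goes 0→6, b goes 6→0
`a, b` takes the values: (0, 6) → (1, 6) → (1, 5) → (2, 5) → (2, 4) → (3, 4) → (3, 3) → (4, 3) → (4, 2) → (5, 2) → (5, 1) → (6, 1) → (6, 0)

Answer: 6, 0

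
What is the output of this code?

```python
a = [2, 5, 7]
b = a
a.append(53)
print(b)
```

Key concept: basic list aliasing.
Step by step:
`a = [2, 5, 7]` → a = [2, 5, 7]
`b = a` → b = [2, 5, 7] (same object as a)
`a.append(53)` → a = [2, 5, 7, 53] (same object as b); b = [2, 5, 7, 53] (same object as a)
`print(b)` → prints [2, 5, 7, 53]

Answer: [2, 5, 7, 53]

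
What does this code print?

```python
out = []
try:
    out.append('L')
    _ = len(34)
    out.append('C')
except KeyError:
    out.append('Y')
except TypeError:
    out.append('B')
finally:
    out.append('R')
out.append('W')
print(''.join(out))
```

Execution trace: 'L' (try body) → 'B' (except TypeError) → 'R' (finally) → 'W' (after the try/except). Output: LBRW

Answer: LBRW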